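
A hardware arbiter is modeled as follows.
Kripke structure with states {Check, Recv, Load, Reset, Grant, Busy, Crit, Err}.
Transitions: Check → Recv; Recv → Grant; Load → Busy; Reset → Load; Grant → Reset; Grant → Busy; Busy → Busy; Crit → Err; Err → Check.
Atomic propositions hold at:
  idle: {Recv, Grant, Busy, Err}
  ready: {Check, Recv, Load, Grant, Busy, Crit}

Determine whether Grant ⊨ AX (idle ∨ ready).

No

Sat(idle ∨ ready) = {Check, Recv, Load, Grant, Busy, Crit, Err}
Sat(AX (idle ∨ ready)) = {s : every successor in {Check, Recv, Load, Grant, Busy, Crit, Err}} = {Check, Recv, Load, Reset, Busy, Crit, Err}
Grant ∉ Sat(AX (idle ∨ ready)) = {Check, Recv, Load, Reset, Busy, Crit, Err}, so the formula does not hold at Grant.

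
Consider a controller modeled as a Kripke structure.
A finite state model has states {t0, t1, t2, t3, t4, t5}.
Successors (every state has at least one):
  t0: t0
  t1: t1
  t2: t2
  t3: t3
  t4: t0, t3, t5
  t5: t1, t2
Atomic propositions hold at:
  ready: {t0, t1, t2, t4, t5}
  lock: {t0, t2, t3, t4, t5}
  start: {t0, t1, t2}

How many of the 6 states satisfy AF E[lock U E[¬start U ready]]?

Sat(¬start) = {t3, t4, t5}
E[¬start U ready]: least fixpoint, start Z0 = Sat(ready) = {t0, t1, t2, t4, t5}, add states in Sat(¬start) with some successor in Z. Already a fixed point.
Sat(E[¬start U ready]) = {t0, t1, t2, t4, t5}
E[lock U E[¬start U ready]]: least fixpoint, start Z0 = Sat(E[¬start U ready]) = {t0, t1, t2, t4, t5}, add states in Sat(lock) with some successor in Z. Already a fixed point.
Sat(E[lock U E[¬start U ready]]) = {t0, t1, t2, t4, t5}
AF E[lock U E[¬start U ready]]: least fixpoint, start Z0 = {t0, t1, t2, t4, t5}, add states with every successor in Z. Already a fixed point.
Sat(AF E[lock U E[¬start U ready]]) = {t0, t1, t2, t4, t5}
|Sat(AF E[lock U E[¬start U ready]])| = |{t0, t1, t2, t4, t5}| = 5.

5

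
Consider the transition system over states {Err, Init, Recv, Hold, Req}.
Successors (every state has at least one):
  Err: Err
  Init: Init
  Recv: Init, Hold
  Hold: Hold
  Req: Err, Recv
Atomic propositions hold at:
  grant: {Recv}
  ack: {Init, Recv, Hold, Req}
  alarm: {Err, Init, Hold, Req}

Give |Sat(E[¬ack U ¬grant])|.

Sat(¬ack) = {Err}
Sat(¬grant) = {Err, Init, Hold, Req}
E[¬ack U ¬grant]: least fixpoint, start Z0 = Sat(¬grant) = {Err, Init, Hold, Req}, add states in Sat(¬ack) with some successor in Z. Already a fixed point.
Sat(E[¬ack U ¬grant]) = {Err, Init, Hold, Req}
|Sat(E[¬ack U ¬grant])| = |{Err, Init, Hold, Req}| = 4.

4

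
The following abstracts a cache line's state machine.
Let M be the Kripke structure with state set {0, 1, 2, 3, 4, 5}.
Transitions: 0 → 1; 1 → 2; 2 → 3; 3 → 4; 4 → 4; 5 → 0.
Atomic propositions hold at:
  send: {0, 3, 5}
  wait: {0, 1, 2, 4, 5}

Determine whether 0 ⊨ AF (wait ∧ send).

Sat(wait ∧ send) = {0, 5}
AF (wait ∧ send): least fixpoint, start Z0 = {0, 5}, add states with every successor in Z. Already a fixed point.
Sat(AF (wait ∧ send)) = {0, 5}
0 ∈ Sat(AF (wait ∧ send)) = {0, 5}, so the formula holds at 0.

Yes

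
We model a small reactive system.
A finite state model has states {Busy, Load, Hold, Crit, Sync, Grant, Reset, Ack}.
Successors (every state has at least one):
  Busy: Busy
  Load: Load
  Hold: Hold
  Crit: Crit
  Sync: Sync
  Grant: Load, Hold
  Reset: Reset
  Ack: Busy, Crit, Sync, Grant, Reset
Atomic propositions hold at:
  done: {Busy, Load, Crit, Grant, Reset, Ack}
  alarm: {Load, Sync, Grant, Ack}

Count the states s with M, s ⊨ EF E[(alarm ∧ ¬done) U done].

Sat(¬done) = {Hold, Sync}
Sat(alarm ∧ ¬done) = {Sync}
E[(alarm ∧ ¬done) U done]: least fixpoint, start Z0 = Sat(done) = {Busy, Load, Crit, Grant, Reset, Ack}, add states in Sat(alarm ∧ ¬done) with some successor in Z. Already a fixed point.
Sat(E[(alarm ∧ ¬done) U done]) = {Busy, Load, Crit, Grant, Reset, Ack}
EF E[(alarm ∧ ¬done) U done]: least fixpoint, start Z0 = {Busy, Load, Crit, Grant, Reset, Ack}, add states with some successor in Z. Already a fixed point.
Sat(EF E[(alarm ∧ ¬done) U done]) = {Busy, Load, Crit, Grant, Reset, Ack}
|Sat(EF E[(alarm ∧ ¬done) U done])| = |{Busy, Load, Crit, Grant, Reset, Ack}| = 6.

6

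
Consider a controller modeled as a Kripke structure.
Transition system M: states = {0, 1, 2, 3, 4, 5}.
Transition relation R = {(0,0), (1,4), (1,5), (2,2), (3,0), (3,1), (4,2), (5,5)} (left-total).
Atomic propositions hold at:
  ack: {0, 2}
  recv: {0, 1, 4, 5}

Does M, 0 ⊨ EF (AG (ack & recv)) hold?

Yes

Sat(ack & recv) = {0}
AG (ack & recv): greatest fixpoint, start Z0 = {0}, keep only states in Sat with every successor in Z. Already a fixed point.
Sat(AG (ack & recv)) = {0}
EF (AG (ack & recv)): least fixpoint, start Z0 = {0}, add states with some successor in Z. Z1 = {0, 3}; fixed.
Sat(EF (AG (ack & recv))) = {0, 3}
0 ∈ Sat(EF (AG (ack & recv))) = {0, 3}, so the formula holds at 0.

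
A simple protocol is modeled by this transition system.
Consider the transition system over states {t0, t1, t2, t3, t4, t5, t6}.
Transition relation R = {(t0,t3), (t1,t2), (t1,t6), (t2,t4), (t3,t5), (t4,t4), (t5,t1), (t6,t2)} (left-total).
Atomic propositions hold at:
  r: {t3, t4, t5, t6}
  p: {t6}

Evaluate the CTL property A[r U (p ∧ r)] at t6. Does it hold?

Sat(p ∧ r) = {t6}
A[r U (p ∧ r)]: least fixpoint, start Z0 = Sat((p ∧ r)) = {t6}, add states in Sat(r) with every successor in Z. Already a fixed point.
Sat(A[r U (p ∧ r)]) = {t6}
t6 ∈ Sat(A[r U (p ∧ r)]) = {t6}, so the formula holds at t6.

Yes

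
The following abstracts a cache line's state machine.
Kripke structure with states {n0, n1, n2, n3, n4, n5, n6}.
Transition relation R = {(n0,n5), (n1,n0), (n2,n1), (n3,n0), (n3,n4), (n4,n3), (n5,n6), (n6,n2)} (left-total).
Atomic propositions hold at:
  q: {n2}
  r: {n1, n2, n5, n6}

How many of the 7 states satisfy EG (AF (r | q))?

Sat(r | q) = {n1, n2, n5, n6}
AF (r | q): least fixpoint, start Z0 = {n1, n2, n5, n6}, add states with every successor in Z. Z1 = {n0, n1, n2, n5, n6}; fixed.
Sat(AF (r | q)) = {n0, n1, n2, n5, n6}
EG (AF (r | q)): greatest fixpoint, start Z0 = {n0, n1, n2, n5, n6}, keep only states in Sat with some successor in Z. Already a fixed point.
Sat(EG (AF (r | q))) = {n0, n1, n2, n5, n6}
|Sat(EG (AF (r | q)))| = |{n0, n1, n2, n5, n6}| = 5.

5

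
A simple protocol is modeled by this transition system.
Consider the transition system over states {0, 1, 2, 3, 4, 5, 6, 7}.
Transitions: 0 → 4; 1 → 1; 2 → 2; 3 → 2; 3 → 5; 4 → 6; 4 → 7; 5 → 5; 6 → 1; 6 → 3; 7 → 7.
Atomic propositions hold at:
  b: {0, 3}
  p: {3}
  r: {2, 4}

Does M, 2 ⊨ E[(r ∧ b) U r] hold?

Sat(r ∧ b) = ∅
E[(r ∧ b) U r]: least fixpoint, start Z0 = Sat(r) = {2, 4}, add states in Sat(r ∧ b) with some successor in Z. Already a fixed point.
Sat(E[(r ∧ b) U r]) = {2, 4}
2 ∈ Sat(E[(r ∧ b) U r]) = {2, 4}, so the formula holds at 2.

Yes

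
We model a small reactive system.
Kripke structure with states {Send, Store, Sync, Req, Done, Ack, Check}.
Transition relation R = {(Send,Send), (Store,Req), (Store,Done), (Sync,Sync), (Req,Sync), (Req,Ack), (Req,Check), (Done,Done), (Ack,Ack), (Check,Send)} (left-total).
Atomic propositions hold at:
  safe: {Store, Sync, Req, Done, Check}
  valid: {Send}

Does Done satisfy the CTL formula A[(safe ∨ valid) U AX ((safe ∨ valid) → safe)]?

Yes

Sat(safe ∨ valid) = {Send, Store, Sync, Req, Done, Check}
Sat((safe ∨ valid) → safe) = {Store, Sync, Req, Done, Ack, Check}
Sat(AX ((safe ∨ valid) → safe)) = {s : every successor in {Store, Sync, Req, Done, Ack, Check}} = {Store, Sync, Req, Done, Ack}
A[(safe ∨ valid) U AX ((safe ∨ valid) → safe)]: least fixpoint, start Z0 = Sat(AX ((safe ∨ valid) → safe)) = {Store, Sync, Req, Done, Ack}, add states in Sat(safe ∨ valid) with every successor in Z. Already a fixed point.
Sat(A[(safe ∨ valid) U AX ((safe ∨ valid) → safe)]) = {Store, Sync, Req, Done, Ack}
Done ∈ Sat(A[(safe ∨ valid) U AX ((safe ∨ valid) → safe)]) = {Store, Sync, Req, Done, Ack}, so the formula holds at Done.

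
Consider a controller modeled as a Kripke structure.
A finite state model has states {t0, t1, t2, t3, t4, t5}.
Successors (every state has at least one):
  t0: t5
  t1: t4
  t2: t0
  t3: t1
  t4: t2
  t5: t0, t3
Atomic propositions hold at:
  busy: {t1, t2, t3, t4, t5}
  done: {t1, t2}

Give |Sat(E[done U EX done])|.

Sat(EX done) = {s : some successor in {t1, t2}} = {t3, t4}
E[done U EX done]: least fixpoint, start Z0 = Sat(EX done) = {t3, t4}, add states in Sat(done) with some successor in Z. Z1 = {t1, t3, t4}; fixed.
Sat(E[done U EX done]) = {t1, t3, t4}
|Sat(E[done U EX done])| = |{t1, t3, t4}| = 3.

3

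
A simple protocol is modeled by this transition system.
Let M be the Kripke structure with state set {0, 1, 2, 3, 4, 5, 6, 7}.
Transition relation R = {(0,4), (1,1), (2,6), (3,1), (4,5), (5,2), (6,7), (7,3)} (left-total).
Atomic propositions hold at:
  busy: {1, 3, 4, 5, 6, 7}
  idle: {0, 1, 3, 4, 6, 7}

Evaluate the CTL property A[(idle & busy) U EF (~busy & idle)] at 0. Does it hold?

Sat(idle & busy) = {1, 3, 4, 6, 7}
Sat(~busy) = {0, 2}
Sat(~busy & idle) = {0}
EF (~busy & idle): least fixpoint, start Z0 = {0}, add states with some successor in Z. Already a fixed point.
Sat(EF (~busy & idle)) = {0}
A[(idle & busy) U EF (~busy & idle)]: least fixpoint, start Z0 = Sat(EF (~busy & idle)) = {0}, add states in Sat(idle & busy) with every successor in Z. Already a fixed point.
Sat(A[(idle & busy) U EF (~busy & idle)]) = {0}
0 ∈ Sat(A[(idle & busy) U EF (~busy & idle)]) = {0}, so the formula holds at 0.

Yes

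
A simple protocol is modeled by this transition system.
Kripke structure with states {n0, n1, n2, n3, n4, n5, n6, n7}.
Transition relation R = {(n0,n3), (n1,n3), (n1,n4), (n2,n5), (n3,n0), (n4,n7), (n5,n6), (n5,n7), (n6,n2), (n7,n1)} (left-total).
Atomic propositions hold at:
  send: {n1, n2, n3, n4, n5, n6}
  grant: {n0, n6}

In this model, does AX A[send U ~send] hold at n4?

Sat(~send) = {n0, n7}
A[send U ~send]: least fixpoint, start Z0 = Sat(~send) = {n0, n7}, add states in Sat(send) with every successor in Z. Z1 = {n0, n3, n4, n7}; Z2 = {n0, n1, n3, n4, n7}; fixed.
Sat(A[send U ~send]) = {n0, n1, n3, n4, n7}
Sat(AX A[send U ~send]) = {s : every successor in {n0, n1, n3, n4, n7}} = {n0, n1, n3, n4, n7}
n4 ∈ Sat(AX A[send U ~send]) = {n0, n1, n3, n4, n7}, so the formula holds at n4.

Yes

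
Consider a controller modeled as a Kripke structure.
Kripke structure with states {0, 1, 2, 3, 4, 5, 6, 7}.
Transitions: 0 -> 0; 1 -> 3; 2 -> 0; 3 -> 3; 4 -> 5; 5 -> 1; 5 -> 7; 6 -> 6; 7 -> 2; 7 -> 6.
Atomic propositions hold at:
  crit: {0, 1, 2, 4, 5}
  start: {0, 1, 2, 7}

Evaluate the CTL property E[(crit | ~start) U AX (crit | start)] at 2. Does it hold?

Sat(~start) = {3, 4, 5, 6}
Sat(crit | ~start) = {0, 1, 2, 3, 4, 5, 6}
Sat(crit | start) = {0, 1, 2, 4, 5, 7}
Sat(AX (crit | start)) = {s : every successor in {0, 1, 2, 4, 5, 7}} = {0, 2, 4, 5}
E[(crit | ~start) U AX (crit | start)]: least fixpoint, start Z0 = Sat(AX (crit | start)) = {0, 2, 4, 5}, add states in Sat(crit | ~start) with some successor in Z. Already a fixed point.
Sat(E[(crit | ~start) U AX (crit | start)]) = {0, 2, 4, 5}
2 ∈ Sat(E[(crit | ~start) U AX (crit | start)]) = {0, 2, 4, 5}, so the formula holds at 2.

Yes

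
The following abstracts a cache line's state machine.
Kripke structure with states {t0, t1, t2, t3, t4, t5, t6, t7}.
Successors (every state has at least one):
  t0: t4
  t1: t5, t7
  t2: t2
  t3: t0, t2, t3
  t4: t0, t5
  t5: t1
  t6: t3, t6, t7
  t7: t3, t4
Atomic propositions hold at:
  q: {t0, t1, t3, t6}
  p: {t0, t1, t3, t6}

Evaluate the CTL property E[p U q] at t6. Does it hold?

Yes

E[p U q]: least fixpoint, start Z0 = Sat(q) = {t0, t1, t3, t6}, add states in Sat(p) with some successor in Z. Already a fixed point.
Sat(E[p U q]) = {t0, t1, t3, t6}
t6 ∈ Sat(E[p U q]) = {t0, t1, t3, t6}, so the formula holds at t6.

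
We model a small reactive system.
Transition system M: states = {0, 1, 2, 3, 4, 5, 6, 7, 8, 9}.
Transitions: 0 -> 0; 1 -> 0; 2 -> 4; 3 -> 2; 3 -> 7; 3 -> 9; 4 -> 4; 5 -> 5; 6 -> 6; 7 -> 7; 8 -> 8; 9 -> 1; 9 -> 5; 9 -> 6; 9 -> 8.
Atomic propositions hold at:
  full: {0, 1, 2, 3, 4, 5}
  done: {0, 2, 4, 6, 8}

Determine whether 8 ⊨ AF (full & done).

Sat(full & done) = {0, 2, 4}
AF (full & done): least fixpoint, start Z0 = {0, 2, 4}, add states with every successor in Z. Z1 = {0, 1, 2, 4}; fixed.
Sat(AF (full & done)) = {0, 1, 2, 4}
8 ∉ Sat(AF (full & done)) = {0, 1, 2, 4}, so the formula does not hold at 8.

No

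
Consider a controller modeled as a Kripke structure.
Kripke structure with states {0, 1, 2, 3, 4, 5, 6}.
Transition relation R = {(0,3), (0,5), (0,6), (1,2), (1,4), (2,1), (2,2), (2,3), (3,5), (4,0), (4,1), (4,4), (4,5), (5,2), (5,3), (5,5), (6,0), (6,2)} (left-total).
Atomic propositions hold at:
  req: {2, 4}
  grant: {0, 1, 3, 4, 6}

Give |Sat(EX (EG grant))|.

EG grant: greatest fixpoint, start Z0 = {0, 1, 3, 4, 6}, keep only states in Sat with some successor in Z. Z1 = {0, 1, 4, 6}; fixed.
Sat(EG grant) = {0, 1, 4, 6}
Sat(EX (EG grant)) = {s : some successor in {0, 1, 4, 6}} = {0, 1, 2, 4, 6}
|Sat(EX (EG grant))| = |{0, 1, 2, 4, 6}| = 5.

5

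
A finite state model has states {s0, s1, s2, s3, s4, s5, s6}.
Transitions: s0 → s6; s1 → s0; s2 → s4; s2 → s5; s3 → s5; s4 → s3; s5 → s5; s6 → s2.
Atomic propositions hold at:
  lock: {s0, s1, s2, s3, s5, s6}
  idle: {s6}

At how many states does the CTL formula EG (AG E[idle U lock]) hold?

2

E[idle U lock]: least fixpoint, start Z0 = Sat(lock) = {s0, s1, s2, s3, s5, s6}, add states in Sat(idle) with some successor in Z. Already a fixed point.
Sat(E[idle U lock]) = {s0, s1, s2, s3, s5, s6}
AG E[idle U lock]: greatest fixpoint, start Z0 = {s0, s1, s2, s3, s5, s6}, keep only states in Sat with every successor in Z. Z1 = {s0, s1, s3, s5, s6}; Z2 = {s0, s1, s3, s5}; Z3 = {s1, s3, s5}; Z4 = {s3, s5}; fixed.
Sat(AG E[idle U lock]) = {s3, s5}
EG (AG E[idle U lock]): greatest fixpoint, start Z0 = {s3, s5}, keep only states in Sat with some successor in Z. Already a fixed point.
Sat(EG (AG E[idle U lock])) = {s3, s5}
|Sat(EG (AG E[idle U lock]))| = |{s3, s5}| = 2.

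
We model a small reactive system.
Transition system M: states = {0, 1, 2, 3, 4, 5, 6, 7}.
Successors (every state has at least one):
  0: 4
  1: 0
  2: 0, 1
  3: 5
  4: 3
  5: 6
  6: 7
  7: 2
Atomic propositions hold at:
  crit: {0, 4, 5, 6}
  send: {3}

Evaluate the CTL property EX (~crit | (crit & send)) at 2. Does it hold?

Sat(~crit) = {1, 2, 3, 7}
Sat(crit & send) = ∅
Sat(~crit | (crit & send)) = {1, 2, 3, 7}
Sat(EX (~crit | (crit & send))) = {s : some successor in {1, 2, 3, 7}} = {2, 4, 6, 7}
2 ∈ Sat(EX (~crit | (crit & send))) = {2, 4, 6, 7}, so the formula holds at 2.

Yes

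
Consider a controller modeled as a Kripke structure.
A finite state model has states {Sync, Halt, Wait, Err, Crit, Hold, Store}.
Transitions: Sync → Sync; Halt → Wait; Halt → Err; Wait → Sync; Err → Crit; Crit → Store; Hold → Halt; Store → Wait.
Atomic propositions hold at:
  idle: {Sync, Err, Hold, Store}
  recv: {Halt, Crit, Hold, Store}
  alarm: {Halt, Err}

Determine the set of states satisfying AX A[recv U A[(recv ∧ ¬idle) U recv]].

Sat(¬idle) = {Halt, Wait, Crit}
Sat(recv ∧ ¬idle) = {Halt, Crit}
A[(recv ∧ ¬idle) U recv]: least fixpoint, start Z0 = Sat(recv) = {Halt, Crit, Hold, Store}, add states in Sat(recv ∧ ¬idle) with every successor in Z. Already a fixed point.
Sat(A[(recv ∧ ¬idle) U recv]) = {Halt, Crit, Hold, Store}
A[recv U A[(recv ∧ ¬idle) U recv]]: least fixpoint, start Z0 = Sat(A[(recv ∧ ¬idle) U recv]) = {Halt, Crit, Hold, Store}, add states in Sat(recv) with every successor in Z. Already a fixed point.
Sat(A[recv U A[(recv ∧ ¬idle) U recv]]) = {Halt, Crit, Hold, Store}
Sat(AX A[recv U A[(recv ∧ ¬idle) U recv]]) = {s : every successor in {Halt, Crit, Hold, Store}} = {Err, Crit, Hold}

{Err, Crit, Hold}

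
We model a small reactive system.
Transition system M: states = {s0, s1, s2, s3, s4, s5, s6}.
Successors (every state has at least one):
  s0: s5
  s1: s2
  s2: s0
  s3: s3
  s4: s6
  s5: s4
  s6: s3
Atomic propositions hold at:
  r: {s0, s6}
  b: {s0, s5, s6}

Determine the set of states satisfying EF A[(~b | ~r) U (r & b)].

Sat(~b) = {s1, s2, s3, s4}
Sat(~r) = {s1, s2, s3, s4, s5}
Sat(~b | ~r) = {s1, s2, s3, s4, s5}
Sat(r & b) = {s0, s6}
A[(~b | ~r) U (r & b)]: least fixpoint, start Z0 = Sat((r & b)) = {s0, s6}, add states in Sat(~b | ~r) with every successor in Z. Z1 = {s0, s2, s4, s6}; Z2 = {s0, s1, s2, s4, s5, s6}; fixed.
Sat(A[(~b | ~r) U (r & b)]) = {s0, s1, s2, s4, s5, s6}
EF A[(~b | ~r) U (r & b)]: least fixpoint, start Z0 = {s0, s1, s2, s4, s5, s6}, add states with some successor in Z. Already a fixed point.
Sat(EF A[(~b | ~r) U (r & b)]) = {s0, s1, s2, s4, s5, s6}

{s0, s1, s2, s4, s5, s6}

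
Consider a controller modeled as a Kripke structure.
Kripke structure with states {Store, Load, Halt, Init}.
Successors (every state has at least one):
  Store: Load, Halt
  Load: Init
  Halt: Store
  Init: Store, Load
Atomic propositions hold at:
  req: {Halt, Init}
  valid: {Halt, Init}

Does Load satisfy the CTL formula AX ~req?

No

Sat(~req) = {Store, Load}
Sat(AX ~req) = {s : every successor in {Store, Load}} = {Halt, Init}
Load ∉ Sat(AX ~req) = {Halt, Init}, so the formula does not hold at Load.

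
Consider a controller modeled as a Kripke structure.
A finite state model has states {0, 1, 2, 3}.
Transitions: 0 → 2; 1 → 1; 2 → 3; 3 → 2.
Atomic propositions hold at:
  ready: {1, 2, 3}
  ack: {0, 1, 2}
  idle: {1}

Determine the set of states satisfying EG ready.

{1, 2, 3}

EG ready: greatest fixpoint, start Z0 = {1, 2, 3}, keep only states in Sat with some successor in Z. Already a fixed point.
Sat(EG ready) = {1, 2, 3}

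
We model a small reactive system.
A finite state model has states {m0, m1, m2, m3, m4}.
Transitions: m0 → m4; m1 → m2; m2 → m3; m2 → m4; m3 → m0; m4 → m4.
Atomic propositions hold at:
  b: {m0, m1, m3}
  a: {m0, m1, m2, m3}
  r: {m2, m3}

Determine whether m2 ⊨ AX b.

No

Sat(AX b) = {s : every successor in {m0, m1, m3}} = {m3}
m2 ∉ Sat(AX b) = {m3}, so the formula does not hold at m2.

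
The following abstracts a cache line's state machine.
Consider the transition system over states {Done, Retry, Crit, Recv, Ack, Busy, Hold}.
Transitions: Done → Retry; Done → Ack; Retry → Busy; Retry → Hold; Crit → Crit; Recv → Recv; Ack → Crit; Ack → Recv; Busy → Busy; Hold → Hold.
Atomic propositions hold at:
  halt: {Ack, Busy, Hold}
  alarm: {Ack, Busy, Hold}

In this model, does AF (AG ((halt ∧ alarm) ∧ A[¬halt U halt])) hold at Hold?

Yes

Sat(halt ∧ alarm) = {Ack, Busy, Hold}
Sat(¬halt) = {Done, Retry, Crit, Recv}
A[¬halt U halt]: least fixpoint, start Z0 = Sat(halt) = {Ack, Busy, Hold}, add states in Sat(¬halt) with every successor in Z. Z1 = {Retry, Ack, Busy, Hold}; Z2 = {Done, Retry, Ack, Busy, Hold}; fixed.
Sat(A[¬halt U halt]) = {Done, Retry, Ack, Busy, Hold}
Sat((halt ∧ alarm) ∧ A[¬halt U halt]) = {Ack, Busy, Hold}
AG ((halt ∧ alarm) ∧ A[¬halt U halt]): greatest fixpoint, start Z0 = {Ack, Busy, Hold}, keep only states in Sat with every successor in Z. Z1 = {Busy, Hold}; fixed.
Sat(AG ((halt ∧ alarm) ∧ A[¬halt U halt])) = {Busy, Hold}
AF (AG ((halt ∧ alarm) ∧ A[¬halt U halt])): least fixpoint, start Z0 = {Busy, Hold}, add states with every successor in Z. Z1 = {Retry, Busy, Hold}; fixed.
Sat(AF (AG ((halt ∧ alarm) ∧ A[¬halt U halt]))) = {Retry, Busy, Hold}
Hold ∈ Sat(AF (AG ((halt ∧ alarm) ∧ A[¬halt U halt]))) = {Retry, Busy, Hold}, so the formula holds at Hold.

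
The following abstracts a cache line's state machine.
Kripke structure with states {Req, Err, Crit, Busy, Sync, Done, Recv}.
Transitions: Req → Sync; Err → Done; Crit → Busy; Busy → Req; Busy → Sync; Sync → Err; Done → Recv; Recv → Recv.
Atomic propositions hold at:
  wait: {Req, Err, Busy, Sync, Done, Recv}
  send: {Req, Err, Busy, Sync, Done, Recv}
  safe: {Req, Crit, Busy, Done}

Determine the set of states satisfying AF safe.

{Req, Err, Crit, Busy, Sync, Done}

AF safe: least fixpoint, start Z0 = {Req, Crit, Busy, Done}, add states with every successor in Z. Z1 = {Req, Err, Crit, Busy, Done}; Z2 = {Req, Err, Crit, Busy, Sync, Done}; fixed.
Sat(AF safe) = {Req, Err, Crit, Busy, Sync, Done}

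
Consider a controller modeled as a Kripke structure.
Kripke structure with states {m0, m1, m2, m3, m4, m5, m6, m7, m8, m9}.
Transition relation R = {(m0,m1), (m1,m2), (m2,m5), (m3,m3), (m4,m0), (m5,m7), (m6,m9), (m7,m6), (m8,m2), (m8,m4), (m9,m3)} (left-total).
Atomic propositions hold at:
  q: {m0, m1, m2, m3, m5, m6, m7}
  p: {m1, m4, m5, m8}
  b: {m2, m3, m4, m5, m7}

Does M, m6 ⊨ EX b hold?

Sat(EX b) = {s : some successor in {m2, m3, m4, m5, m7}} = {m1, m2, m3, m5, m8, m9}
m6 ∉ Sat(EX b) = {m1, m2, m3, m5, m8, m9}, so the formula does not hold at m6.

No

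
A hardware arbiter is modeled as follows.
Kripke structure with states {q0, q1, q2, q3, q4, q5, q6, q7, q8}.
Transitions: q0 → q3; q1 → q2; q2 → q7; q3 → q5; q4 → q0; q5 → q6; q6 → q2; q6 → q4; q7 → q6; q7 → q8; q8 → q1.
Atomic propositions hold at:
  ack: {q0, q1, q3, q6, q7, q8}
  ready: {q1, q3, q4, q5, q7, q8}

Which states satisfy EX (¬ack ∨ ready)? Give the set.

Sat(¬ack) = {q2, q4, q5}
Sat(¬ack ∨ ready) = {q1, q2, q3, q4, q5, q7, q8}
Sat(EX (¬ack ∨ ready)) = {s : some successor in {q1, q2, q3, q4, q5, q7, q8}} = {q0, q1, q2, q3, q6, q7, q8}

{q0, q1, q2, q3, q6, q7, q8}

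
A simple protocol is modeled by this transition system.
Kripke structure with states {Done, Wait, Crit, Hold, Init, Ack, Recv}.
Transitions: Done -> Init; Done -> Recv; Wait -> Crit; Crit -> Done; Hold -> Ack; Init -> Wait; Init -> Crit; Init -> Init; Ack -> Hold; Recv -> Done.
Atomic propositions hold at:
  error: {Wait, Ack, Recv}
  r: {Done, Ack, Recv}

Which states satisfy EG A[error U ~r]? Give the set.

Sat(~r) = {Wait, Crit, Hold, Init}
A[error U ~r]: least fixpoint, start Z0 = Sat(~r) = {Wait, Crit, Hold, Init}, add states in Sat(error) with every successor in Z. Z1 = {Wait, Crit, Hold, Init, Ack}; fixed.
Sat(A[error U ~r]) = {Wait, Crit, Hold, Init, Ack}
EG A[error U ~r]: greatest fixpoint, start Z0 = {Wait, Crit, Hold, Init, Ack}, keep only states in Sat with some successor in Z. Z1 = {Wait, Hold, Init, Ack}; Z2 = {Hold, Init, Ack}; fixed.
Sat(EG A[error U ~r]) = {Hold, Init, Ack}

{Hold, Init, Ack}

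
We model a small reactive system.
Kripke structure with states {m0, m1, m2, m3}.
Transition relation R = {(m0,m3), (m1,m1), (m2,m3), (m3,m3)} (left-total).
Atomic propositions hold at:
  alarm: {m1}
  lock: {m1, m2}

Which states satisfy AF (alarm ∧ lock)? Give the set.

{m1}

Sat(alarm ∧ lock) = {m1}
AF (alarm ∧ lock): least fixpoint, start Z0 = {m1}, add states with every successor in Z. Already a fixed point.
Sat(AF (alarm ∧ lock)) = {m1}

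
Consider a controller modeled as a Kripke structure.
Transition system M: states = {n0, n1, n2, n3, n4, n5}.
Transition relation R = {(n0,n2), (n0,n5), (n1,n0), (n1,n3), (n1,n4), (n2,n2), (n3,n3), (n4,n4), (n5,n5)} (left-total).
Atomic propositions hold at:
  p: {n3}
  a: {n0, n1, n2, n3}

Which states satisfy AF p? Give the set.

{n3}

AF p: least fixpoint, start Z0 = {n3}, add states with every successor in Z. Already a fixed point.
Sat(AF p) = {n3}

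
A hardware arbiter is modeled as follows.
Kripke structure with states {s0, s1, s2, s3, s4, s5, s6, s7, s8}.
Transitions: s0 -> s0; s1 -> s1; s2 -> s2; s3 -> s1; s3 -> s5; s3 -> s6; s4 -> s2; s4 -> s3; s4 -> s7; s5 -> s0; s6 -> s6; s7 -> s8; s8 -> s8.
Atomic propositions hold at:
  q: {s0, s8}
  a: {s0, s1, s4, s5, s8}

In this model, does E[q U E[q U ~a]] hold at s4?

No

Sat(~a) = {s2, s3, s6, s7}
E[q U ~a]: least fixpoint, start Z0 = Sat(~a) = {s2, s3, s6, s7}, add states in Sat(q) with some successor in Z. Already a fixed point.
Sat(E[q U ~a]) = {s2, s3, s6, s7}
E[q U E[q U ~a]]: least fixpoint, start Z0 = Sat(E[q U ~a]) = {s2, s3, s6, s7}, add states in Sat(q) with some successor in Z. Already a fixed point.
Sat(E[q U E[q U ~a]]) = {s2, s3, s6, s7}
s4 ∉ Sat(E[q U E[q U ~a]]) = {s2, s3, s6, s7}, so the formula does not hold at s4.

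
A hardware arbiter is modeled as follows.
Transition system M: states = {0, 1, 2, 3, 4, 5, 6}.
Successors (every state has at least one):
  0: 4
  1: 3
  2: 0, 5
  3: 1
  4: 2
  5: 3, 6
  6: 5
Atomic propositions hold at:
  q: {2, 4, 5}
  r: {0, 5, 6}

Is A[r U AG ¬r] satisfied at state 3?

Yes

Sat(¬r) = {1, 2, 3, 4}
AG ¬r: greatest fixpoint, start Z0 = {1, 2, 3, 4}, keep only states in Sat with every successor in Z. Z1 = {1, 3, 4}; Z2 = {1, 3}; fixed.
Sat(AG ¬r) = {1, 3}
A[r U AG ¬r]: least fixpoint, start Z0 = Sat(AG ¬r) = {1, 3}, add states in Sat(r) with every successor in Z. Already a fixed point.
Sat(A[r U AG ¬r]) = {1, 3}
3 ∈ Sat(A[r U AG ¬r]) = {1, 3}, so the formula holds at 3.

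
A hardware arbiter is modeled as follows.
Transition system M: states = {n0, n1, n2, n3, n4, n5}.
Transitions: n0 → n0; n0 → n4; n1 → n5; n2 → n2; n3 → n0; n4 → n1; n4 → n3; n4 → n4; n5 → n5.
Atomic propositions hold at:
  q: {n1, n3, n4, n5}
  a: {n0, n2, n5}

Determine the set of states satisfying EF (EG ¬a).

Sat(¬a) = {n1, n3, n4}
EG ¬a: greatest fixpoint, start Z0 = {n1, n3, n4}, keep only states in Sat with some successor in Z. Z1 = {n4}; fixed.
Sat(EG ¬a) = {n4}
EF (EG ¬a): least fixpoint, start Z0 = {n4}, add states with some successor in Z. Z1 = {n0, n4}; Z2 = {n0, n3, n4}; fixed.
Sat(EF (EG ¬a)) = {n0, n3, n4}

{n0, n3, n4}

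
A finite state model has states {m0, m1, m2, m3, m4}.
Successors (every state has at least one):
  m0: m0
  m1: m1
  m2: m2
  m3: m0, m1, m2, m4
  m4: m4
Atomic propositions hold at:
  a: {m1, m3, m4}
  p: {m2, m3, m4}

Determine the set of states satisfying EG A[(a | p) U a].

{m1, m3, m4}

Sat(a | p) = {m1, m2, m3, m4}
A[(a | p) U a]: least fixpoint, start Z0 = Sat(a) = {m1, m3, m4}, add states in Sat(a | p) with every successor in Z. Already a fixed point.
Sat(A[(a | p) U a]) = {m1, m3, m4}
EG A[(a | p) U a]: greatest fixpoint, start Z0 = {m1, m3, m4}, keep only states in Sat with some successor in Z. Already a fixed point.
Sat(EG A[(a | p) U a]) = {m1, m3, m4}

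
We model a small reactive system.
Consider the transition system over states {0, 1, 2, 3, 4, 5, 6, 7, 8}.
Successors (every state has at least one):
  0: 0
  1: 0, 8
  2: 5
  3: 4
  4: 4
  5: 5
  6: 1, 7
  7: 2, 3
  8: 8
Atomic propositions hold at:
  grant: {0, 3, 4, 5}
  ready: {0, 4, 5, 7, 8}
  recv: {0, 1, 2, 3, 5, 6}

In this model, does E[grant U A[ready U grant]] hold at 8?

No

A[ready U grant]: least fixpoint, start Z0 = Sat(grant) = {0, 3, 4, 5}, add states in Sat(ready) with every successor in Z. Already a fixed point.
Sat(A[ready U grant]) = {0, 3, 4, 5}
E[grant U A[ready U grant]]: least fixpoint, start Z0 = Sat(A[ready U grant]) = {0, 3, 4, 5}, add states in Sat(grant) with some successor in Z. Already a fixed point.
Sat(E[grant U A[ready U grant]]) = {0, 3, 4, 5}
8 ∉ Sat(E[grant U A[ready U grant]]) = {0, 3, 4, 5}, so the formula does not hold at 8.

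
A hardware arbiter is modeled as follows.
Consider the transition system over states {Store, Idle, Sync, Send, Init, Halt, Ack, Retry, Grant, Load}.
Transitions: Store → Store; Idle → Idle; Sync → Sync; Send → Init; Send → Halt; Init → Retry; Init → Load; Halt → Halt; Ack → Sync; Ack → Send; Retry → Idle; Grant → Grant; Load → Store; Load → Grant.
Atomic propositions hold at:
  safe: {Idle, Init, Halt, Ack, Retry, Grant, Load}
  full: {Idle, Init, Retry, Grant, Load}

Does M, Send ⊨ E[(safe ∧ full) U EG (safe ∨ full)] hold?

No

Sat(safe ∧ full) = {Idle, Init, Retry, Grant, Load}
Sat(safe ∨ full) = {Idle, Init, Halt, Ack, Retry, Grant, Load}
EG (safe ∨ full): greatest fixpoint, start Z0 = {Idle, Init, Halt, Ack, Retry, Grant, Load}, keep only states in Sat with some successor in Z. Z1 = {Idle, Init, Halt, Retry, Grant, Load}; fixed.
Sat(EG (safe ∨ full)) = {Idle, Init, Halt, Retry, Grant, Load}
E[(safe ∧ full) U EG (safe ∨ full)]: least fixpoint, start Z0 = Sat(EG (safe ∨ full)) = {Idle, Init, Halt, Retry, Grant, Load}, add states in Sat(safe ∧ full) with some successor in Z. Already a fixed point.
Sat(E[(safe ∧ full) U EG (safe ∨ full)]) = {Idle, Init, Halt, Retry, Grant, Load}
Send ∉ Sat(E[(safe ∧ full) U EG (safe ∨ full)]) = {Idle, Init, Halt, Retry, Grant, Load}, so the formula does not hold at Send.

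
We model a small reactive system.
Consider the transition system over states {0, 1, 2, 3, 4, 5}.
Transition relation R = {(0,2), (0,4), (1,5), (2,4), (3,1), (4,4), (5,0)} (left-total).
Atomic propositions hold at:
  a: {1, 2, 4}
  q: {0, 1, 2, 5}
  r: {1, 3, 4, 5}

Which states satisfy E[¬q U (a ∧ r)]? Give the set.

{1, 3, 4}

Sat(¬q) = {3, 4}
Sat(a ∧ r) = {1, 4}
E[¬q U (a ∧ r)]: least fixpoint, start Z0 = Sat((a ∧ r)) = {1, 4}, add states in Sat(¬q) with some successor in Z. Z1 = {1, 3, 4}; fixed.
Sat(E[¬q U (a ∧ r)]) = {1, 3, 4}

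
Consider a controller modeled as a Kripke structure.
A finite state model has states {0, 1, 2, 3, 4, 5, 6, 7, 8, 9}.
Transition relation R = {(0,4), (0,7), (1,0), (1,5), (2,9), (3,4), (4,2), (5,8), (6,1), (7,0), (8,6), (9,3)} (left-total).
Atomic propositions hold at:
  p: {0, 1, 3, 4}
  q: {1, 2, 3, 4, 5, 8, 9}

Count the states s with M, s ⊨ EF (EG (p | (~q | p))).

6

Sat(~q) = {0, 6, 7}
Sat(~q | p) = {0, 1, 3, 4, 6, 7}
Sat(p | (~q | p)) = {0, 1, 3, 4, 6, 7}
EG (p | (~q | p)): greatest fixpoint, start Z0 = {0, 1, 3, 4, 6, 7}, keep only states in Sat with some successor in Z. Z1 = {0, 1, 3, 6, 7}; Z2 = {0, 1, 6, 7}; fixed.
Sat(EG (p | (~q | p))) = {0, 1, 6, 7}
EF (EG (p | (~q | p))): least fixpoint, start Z0 = {0, 1, 6, 7}, add states with some successor in Z. Z1 = {0, 1, 6, 7, 8}; Z2 = {0, 1, 5, 6, 7, 8}; fixed.
Sat(EF (EG (p | (~q | p)))) = {0, 1, 5, 6, 7, 8}
|Sat(EF (EG (p | (~q | p))))| = |{0, 1, 5, 6, 7, 8}| = 6.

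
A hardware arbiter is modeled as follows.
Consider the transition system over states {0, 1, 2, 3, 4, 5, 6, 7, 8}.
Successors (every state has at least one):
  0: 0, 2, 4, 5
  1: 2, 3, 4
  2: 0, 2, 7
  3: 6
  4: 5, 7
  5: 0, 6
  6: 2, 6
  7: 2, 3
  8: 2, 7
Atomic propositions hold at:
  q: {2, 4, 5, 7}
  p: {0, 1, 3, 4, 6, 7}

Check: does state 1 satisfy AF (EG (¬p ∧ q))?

Sat(¬p) = {2, 5, 8}
Sat(¬p ∧ q) = {2, 5}
EG (¬p ∧ q): greatest fixpoint, start Z0 = {2, 5}, keep only states in Sat with some successor in Z. Z1 = {2}; fixed.
Sat(EG (¬p ∧ q)) = {2}
AF (EG (¬p ∧ q)): least fixpoint, start Z0 = {2}, add states with every successor in Z. Already a fixed point.
Sat(AF (EG (¬p ∧ q))) = {2}
1 ∉ Sat(AF (EG (¬p ∧ q))) = {2}, so the formula does not hold at 1.

No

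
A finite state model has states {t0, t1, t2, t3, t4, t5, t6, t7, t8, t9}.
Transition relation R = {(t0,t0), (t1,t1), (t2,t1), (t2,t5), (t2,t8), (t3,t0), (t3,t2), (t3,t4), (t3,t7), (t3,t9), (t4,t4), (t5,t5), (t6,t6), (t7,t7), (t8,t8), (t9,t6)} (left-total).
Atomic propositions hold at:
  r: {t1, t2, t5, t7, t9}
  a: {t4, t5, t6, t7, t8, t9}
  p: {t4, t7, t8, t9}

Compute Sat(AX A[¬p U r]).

{t1, t5, t7}

Sat(¬p) = {t0, t1, t2, t3, t5, t6}
A[¬p U r]: least fixpoint, start Z0 = Sat(r) = {t1, t2, t5, t7, t9}, add states in Sat(¬p) with every successor in Z. Already a fixed point.
Sat(A[¬p U r]) = {t1, t2, t5, t7, t9}
Sat(AX A[¬p U r]) = {s : every successor in {t1, t2, t5, t7, t9}} = {t1, t5, t7}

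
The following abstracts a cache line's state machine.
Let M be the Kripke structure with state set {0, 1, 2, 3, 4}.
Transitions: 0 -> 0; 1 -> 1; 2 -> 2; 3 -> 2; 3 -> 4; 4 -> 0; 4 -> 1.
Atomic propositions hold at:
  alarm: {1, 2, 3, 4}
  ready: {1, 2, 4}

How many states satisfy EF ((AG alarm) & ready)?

AG alarm: greatest fixpoint, start Z0 = {1, 2, 3, 4}, keep only states in Sat with every successor in Z. Z1 = {1, 2, 3}; Z2 = {1, 2}; fixed.
Sat(AG alarm) = {1, 2}
Sat((AG alarm) & ready) = {1, 2}
EF ((AG alarm) & ready): least fixpoint, start Z0 = {1, 2}, add states with some successor in Z. Z1 = {1, 2, 3, 4}; fixed.
Sat(EF ((AG alarm) & ready)) = {1, 2, 3, 4}
|Sat(EF ((AG alarm) & ready))| = |{1, 2, 3, 4}| = 4.

4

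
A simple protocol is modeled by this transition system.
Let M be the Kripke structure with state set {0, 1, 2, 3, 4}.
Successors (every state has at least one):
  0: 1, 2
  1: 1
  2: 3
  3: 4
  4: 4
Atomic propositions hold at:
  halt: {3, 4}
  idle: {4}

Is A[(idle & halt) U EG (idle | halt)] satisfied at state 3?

Yes

Sat(idle & halt) = {4}
Sat(idle | halt) = {3, 4}
EG (idle | halt): greatest fixpoint, start Z0 = {3, 4}, keep only states in Sat with some successor in Z. Already a fixed point.
Sat(EG (idle | halt)) = {3, 4}
A[(idle & halt) U EG (idle | halt)]: least fixpoint, start Z0 = Sat(EG (idle | halt)) = {3, 4}, add states in Sat(idle & halt) with every successor in Z. Already a fixed point.
Sat(A[(idle & halt) U EG (idle | halt)]) = {3, 4}
3 ∈ Sat(A[(idle & halt) U EG (idle | halt)]) = {3, 4}, so the formula holds at 3.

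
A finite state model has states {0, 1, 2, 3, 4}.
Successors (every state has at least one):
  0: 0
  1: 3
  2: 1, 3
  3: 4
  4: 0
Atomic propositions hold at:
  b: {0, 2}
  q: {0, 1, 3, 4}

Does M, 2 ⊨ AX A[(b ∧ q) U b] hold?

Sat(b ∧ q) = {0}
A[(b ∧ q) U b]: least fixpoint, start Z0 = Sat(b) = {0, 2}, add states in Sat(b ∧ q) with every successor in Z. Already a fixed point.
Sat(A[(b ∧ q) U b]) = {0, 2}
Sat(AX A[(b ∧ q) U b]) = {s : every successor in {0, 2}} = {0, 4}
2 ∉ Sat(AX A[(b ∧ q) U b]) = {0, 4}, so the formula does not hold at 2.

No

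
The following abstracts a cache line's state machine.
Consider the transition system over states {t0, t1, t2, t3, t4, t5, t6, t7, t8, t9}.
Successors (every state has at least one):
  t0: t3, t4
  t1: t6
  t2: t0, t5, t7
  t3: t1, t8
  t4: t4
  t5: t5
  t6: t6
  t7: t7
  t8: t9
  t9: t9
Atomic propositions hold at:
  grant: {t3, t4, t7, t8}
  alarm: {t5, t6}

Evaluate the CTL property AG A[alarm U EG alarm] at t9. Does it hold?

No

EG alarm: greatest fixpoint, start Z0 = {t5, t6}, keep only states in Sat with some successor in Z. Already a fixed point.
Sat(EG alarm) = {t5, t6}
A[alarm U EG alarm]: least fixpoint, start Z0 = Sat(EG alarm) = {t5, t6}, add states in Sat(alarm) with every successor in Z. Already a fixed point.
Sat(A[alarm U EG alarm]) = {t5, t6}
AG A[alarm U EG alarm]: greatest fixpoint, start Z0 = {t5, t6}, keep only states in Sat with every successor in Z. Already a fixed point.
Sat(AG A[alarm U EG alarm]) = {t5, t6}
t9 ∉ Sat(AG A[alarm U EG alarm]) = {t5, t6}, so the formula does not hold at t9.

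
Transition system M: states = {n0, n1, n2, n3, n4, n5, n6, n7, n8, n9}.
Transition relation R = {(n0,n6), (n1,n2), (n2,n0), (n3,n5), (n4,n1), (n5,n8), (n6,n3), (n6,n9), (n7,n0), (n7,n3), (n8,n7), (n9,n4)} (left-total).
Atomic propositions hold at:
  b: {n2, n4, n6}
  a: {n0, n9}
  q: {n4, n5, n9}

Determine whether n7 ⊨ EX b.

Sat(EX b) = {s : some successor in {n2, n4, n6}} = {n0, n1, n9}
n7 ∉ Sat(EX b) = {n0, n1, n9}, so the formula does not hold at n7.

No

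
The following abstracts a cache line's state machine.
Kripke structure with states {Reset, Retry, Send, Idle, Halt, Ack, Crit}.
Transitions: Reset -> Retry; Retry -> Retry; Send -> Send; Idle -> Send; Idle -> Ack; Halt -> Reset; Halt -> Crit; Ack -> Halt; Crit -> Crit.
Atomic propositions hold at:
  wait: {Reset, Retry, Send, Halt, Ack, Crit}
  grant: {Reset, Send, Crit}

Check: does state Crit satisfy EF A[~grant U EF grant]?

Yes

Sat(~grant) = {Retry, Idle, Halt, Ack}
EF grant: least fixpoint, start Z0 = {Reset, Send, Crit}, add states with some successor in Z. Z1 = {Reset, Send, Idle, Halt, Crit}; Z2 = {Reset, Send, Idle, Halt, Ack, Crit}; fixed.
Sat(EF grant) = {Reset, Send, Idle, Halt, Ack, Crit}
A[~grant U EF grant]: least fixpoint, start Z0 = Sat(EF grant) = {Reset, Send, Idle, Halt, Ack, Crit}, add states in Sat(~grant) with every successor in Z. Already a fixed point.
Sat(A[~grant U EF grant]) = {Reset, Send, Idle, Halt, Ack, Crit}
EF A[~grant U EF grant]: least fixpoint, start Z0 = {Reset, Send, Idle, Halt, Ack, Crit}, add states with some successor in Z. Already a fixed point.
Sat(EF A[~grant U EF grant]) = {Reset, Send, Idle, Halt, Ack, Crit}
Crit ∈ Sat(EF A[~grant U EF grant]) = {Reset, Send, Idle, Halt, Ack, Crit}, so the formula holds at Crit.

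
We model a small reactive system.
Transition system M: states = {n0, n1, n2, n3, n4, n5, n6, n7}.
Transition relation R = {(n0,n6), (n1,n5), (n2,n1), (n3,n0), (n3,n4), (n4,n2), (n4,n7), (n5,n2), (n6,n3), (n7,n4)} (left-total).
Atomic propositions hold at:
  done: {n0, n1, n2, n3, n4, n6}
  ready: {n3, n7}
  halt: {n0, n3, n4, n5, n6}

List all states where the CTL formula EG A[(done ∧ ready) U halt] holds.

{n0, n3, n6}

Sat(done ∧ ready) = {n3}
A[(done ∧ ready) U halt]: least fixpoint, start Z0 = Sat(halt) = {n0, n3, n4, n5, n6}, add states in Sat(done ∧ ready) with every successor in Z. Already a fixed point.
Sat(A[(done ∧ ready) U halt]) = {n0, n3, n4, n5, n6}
EG A[(done ∧ ready) U halt]: greatest fixpoint, start Z0 = {n0, n3, n4, n5, n6}, keep only states in Sat with some successor in Z. Z1 = {n0, n3, n6}; fixed.
Sat(EG A[(done ∧ ready) U halt]) = {n0, n3, n6}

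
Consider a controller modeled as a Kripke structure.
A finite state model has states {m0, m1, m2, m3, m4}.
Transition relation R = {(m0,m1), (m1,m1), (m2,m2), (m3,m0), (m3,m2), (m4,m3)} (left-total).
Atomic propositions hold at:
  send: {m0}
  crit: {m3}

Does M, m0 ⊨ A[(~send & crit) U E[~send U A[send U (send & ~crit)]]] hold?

Sat(~send) = {m1, m2, m3, m4}
Sat(~send & crit) = {m3}
Sat(~crit) = {m0, m1, m2, m4}
Sat(send & ~crit) = {m0}
A[send U (send & ~crit)]: least fixpoint, start Z0 = Sat((send & ~crit)) = {m0}, add states in Sat(send) with every successor in Z. Already a fixed point.
Sat(A[send U (send & ~crit)]) = {m0}
E[~send U A[send U (send & ~crit)]]: least fixpoint, start Z0 = Sat(A[send U (send & ~crit)]) = {m0}, add states in Sat(~send) with some successor in Z. Z1 = {m0, m3}; Z2 = {m0, m3, m4}; fixed.
Sat(E[~send U A[send U (send & ~crit)]]) = {m0, m3, m4}
A[(~send & crit) U E[~send U A[send U (send & ~crit)]]]: least fixpoint, start Z0 = Sat(E[~send U A[send U (send & ~crit)]]) = {m0, m3, m4}, add states in Sat(~send & crit) with every successor in Z. Already a fixed point.
Sat(A[(~send & crit) U E[~send U A[send U (send & ~crit)]]]) = {m0, m3, m4}
m0 ∈ Sat(A[(~send & crit) U E[~send U A[send U (send & ~crit)]]]) = {m0, m3, m4}, so the formula holds at m0.

Yes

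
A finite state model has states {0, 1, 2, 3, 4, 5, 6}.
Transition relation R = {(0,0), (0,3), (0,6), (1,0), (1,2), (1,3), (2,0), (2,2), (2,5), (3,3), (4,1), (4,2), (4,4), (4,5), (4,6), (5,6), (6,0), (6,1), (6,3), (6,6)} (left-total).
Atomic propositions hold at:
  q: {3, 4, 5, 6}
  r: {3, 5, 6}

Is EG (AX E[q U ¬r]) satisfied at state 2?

Sat(¬r) = {0, 1, 2, 4}
E[q U ¬r]: least fixpoint, start Z0 = Sat(¬r) = {0, 1, 2, 4}, add states in Sat(q) with some successor in Z. Z1 = {0, 1, 2, 4, 6}; Z2 = {0, 1, 2, 4, 5, 6}; fixed.
Sat(E[q U ¬r]) = {0, 1, 2, 4, 5, 6}
Sat(AX E[q U ¬r]) = {s : every successor in {0, 1, 2, 4, 5, 6}} = {2, 4, 5}
EG (AX E[q U ¬r]): greatest fixpoint, start Z0 = {2, 4, 5}, keep only states in Sat with some successor in Z. Z1 = {2, 4}; fixed.
Sat(EG (AX E[q U ¬r])) = {2, 4}
2 ∈ Sat(EG (AX E[q U ¬r])) = {2, 4}, so the formula holds at 2.

Yes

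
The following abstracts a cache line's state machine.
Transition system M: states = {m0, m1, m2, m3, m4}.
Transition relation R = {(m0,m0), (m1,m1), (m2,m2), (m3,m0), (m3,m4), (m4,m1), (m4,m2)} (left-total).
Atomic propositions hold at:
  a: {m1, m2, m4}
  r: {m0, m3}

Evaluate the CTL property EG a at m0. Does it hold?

EG a: greatest fixpoint, start Z0 = {m1, m2, m4}, keep only states in Sat with some successor in Z. Already a fixed point.
Sat(EG a) = {m1, m2, m4}
m0 ∉ Sat(EG a) = {m1, m2, m4}, so the formula does not hold at m0.

No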